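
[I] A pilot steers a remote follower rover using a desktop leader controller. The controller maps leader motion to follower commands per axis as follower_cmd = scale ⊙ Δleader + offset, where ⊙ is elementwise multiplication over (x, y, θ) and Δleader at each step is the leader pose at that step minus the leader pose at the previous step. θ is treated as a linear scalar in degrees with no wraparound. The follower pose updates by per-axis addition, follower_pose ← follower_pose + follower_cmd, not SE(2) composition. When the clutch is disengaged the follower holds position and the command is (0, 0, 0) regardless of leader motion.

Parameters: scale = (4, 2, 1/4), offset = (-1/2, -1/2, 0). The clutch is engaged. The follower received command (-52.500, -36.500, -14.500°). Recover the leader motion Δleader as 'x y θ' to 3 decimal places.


-13.000 -18.000 -58.000

axis x: (-52.500 − -1/2) / (4) = -13.000
axis y: (-36.500 − -1/2) / (2) = -18.000
axis θ: (-14.500 − 0) / (1/4) = -58.000


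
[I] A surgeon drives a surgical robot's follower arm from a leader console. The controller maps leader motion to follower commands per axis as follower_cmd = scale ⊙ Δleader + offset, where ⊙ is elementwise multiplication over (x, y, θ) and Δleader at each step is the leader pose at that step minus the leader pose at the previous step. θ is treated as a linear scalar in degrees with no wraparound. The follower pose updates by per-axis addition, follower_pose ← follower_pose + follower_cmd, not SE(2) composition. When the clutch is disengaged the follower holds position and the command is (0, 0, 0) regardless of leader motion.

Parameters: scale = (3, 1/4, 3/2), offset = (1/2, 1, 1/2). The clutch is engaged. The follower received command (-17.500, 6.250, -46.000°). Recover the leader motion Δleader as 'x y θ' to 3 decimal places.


axis x: (-17.500 − 1/2) / (3) = -6.000
axis y: (6.250 − 1) / (1/4) = 21.000
axis θ: (-46.000 − 1/2) / (3/2) = -31.000

-6.000 21.000 -31.000


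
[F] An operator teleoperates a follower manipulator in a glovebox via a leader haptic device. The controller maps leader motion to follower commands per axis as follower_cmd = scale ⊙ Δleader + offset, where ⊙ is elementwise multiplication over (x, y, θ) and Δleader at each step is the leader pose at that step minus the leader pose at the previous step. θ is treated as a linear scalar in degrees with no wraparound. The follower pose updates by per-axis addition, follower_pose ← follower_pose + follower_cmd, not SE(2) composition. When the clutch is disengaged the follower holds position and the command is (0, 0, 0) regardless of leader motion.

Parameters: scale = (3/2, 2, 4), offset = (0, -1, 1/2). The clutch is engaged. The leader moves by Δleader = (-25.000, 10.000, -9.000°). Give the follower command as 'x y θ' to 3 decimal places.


-37.500 19.000 -35.500

axis x: 3/2·-25.000 + 0 = -37.500
axis y: 2·10.000 + -1 = 19.000
axis θ: 4·-9.000 + 1/2 = -35.500


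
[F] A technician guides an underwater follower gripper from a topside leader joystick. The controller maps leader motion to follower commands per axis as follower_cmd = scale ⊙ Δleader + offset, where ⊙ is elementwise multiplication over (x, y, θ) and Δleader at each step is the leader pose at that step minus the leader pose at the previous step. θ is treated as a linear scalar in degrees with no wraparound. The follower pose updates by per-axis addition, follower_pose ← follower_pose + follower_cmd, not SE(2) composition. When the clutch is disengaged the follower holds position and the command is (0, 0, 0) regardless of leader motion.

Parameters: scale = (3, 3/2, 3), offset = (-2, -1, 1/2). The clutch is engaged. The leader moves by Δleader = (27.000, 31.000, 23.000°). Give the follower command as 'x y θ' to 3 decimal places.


79.000 45.500 69.500

axis x: 3·27.000 + -2 = 79.000
axis y: 3/2·31.000 + -1 = 45.500
axis θ: 3·23.000 + 1/2 = 69.500


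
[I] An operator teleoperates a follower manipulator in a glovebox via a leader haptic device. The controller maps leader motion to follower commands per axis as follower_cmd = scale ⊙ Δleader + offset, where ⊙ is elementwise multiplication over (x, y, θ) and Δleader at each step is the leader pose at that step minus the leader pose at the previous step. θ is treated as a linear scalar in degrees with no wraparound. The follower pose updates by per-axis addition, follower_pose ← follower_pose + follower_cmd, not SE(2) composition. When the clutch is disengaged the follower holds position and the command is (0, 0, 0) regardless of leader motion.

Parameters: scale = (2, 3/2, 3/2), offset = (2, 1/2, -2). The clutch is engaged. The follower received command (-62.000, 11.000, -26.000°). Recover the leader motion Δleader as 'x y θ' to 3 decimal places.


-32.000 7.000 -16.000

axis x: (-62.000 − 2) / (2) = -32.000
axis y: (11.000 − 1/2) / (3/2) = 7.000
axis θ: (-26.000 − -2) / (3/2) = -16.000


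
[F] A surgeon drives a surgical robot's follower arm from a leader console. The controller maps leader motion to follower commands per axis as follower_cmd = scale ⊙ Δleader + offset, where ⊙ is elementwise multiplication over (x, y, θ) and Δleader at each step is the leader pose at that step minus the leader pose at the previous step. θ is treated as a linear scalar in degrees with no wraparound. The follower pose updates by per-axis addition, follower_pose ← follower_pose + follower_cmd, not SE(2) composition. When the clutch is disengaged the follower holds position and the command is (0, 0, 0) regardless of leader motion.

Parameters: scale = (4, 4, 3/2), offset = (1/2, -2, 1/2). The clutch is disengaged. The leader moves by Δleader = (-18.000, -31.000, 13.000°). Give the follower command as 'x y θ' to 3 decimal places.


clutch disengaged → follower holds; cmd = (0, 0, 0)

0.000 0.000 0.000


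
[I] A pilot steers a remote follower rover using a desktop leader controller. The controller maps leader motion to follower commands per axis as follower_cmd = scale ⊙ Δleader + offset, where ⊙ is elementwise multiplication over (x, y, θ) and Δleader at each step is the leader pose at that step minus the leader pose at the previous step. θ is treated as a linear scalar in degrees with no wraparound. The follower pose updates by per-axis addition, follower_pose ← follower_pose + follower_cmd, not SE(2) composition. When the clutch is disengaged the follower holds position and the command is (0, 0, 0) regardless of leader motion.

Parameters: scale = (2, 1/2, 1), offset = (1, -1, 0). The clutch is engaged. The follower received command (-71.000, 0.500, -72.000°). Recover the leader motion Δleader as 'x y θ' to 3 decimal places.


axis x: (-71.000 − 1) / (2) = -36.000
axis y: (0.500 − -1) / (1/2) = 3.000
axis θ: (-72.000 − 0) / (1) = -72.000

-36.000 3.000 -72.000


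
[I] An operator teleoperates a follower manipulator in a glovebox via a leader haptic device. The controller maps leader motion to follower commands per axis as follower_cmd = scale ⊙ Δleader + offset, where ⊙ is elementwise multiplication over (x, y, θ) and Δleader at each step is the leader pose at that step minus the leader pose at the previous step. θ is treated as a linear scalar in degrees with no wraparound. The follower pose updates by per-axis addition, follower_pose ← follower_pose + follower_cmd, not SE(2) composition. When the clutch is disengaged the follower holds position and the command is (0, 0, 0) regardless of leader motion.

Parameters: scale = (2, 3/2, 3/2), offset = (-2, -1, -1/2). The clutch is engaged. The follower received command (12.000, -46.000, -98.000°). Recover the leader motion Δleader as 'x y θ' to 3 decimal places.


axis x: (12.000 − -2) / (2) = 7.000
axis y: (-46.000 − -1) / (3/2) = -30.000
axis θ: (-98.000 − -1/2) / (3/2) = -65.000

7.000 -30.000 -65.000


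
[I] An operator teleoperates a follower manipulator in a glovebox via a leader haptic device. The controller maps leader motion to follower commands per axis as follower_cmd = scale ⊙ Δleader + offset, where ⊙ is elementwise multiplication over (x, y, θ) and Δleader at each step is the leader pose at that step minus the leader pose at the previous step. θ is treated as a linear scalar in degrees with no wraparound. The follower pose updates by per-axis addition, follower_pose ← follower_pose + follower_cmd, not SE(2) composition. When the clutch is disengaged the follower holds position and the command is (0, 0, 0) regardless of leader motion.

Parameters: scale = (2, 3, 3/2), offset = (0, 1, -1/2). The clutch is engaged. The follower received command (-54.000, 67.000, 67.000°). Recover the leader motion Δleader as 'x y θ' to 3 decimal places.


axis x: (-54.000 − 0) / (2) = -27.000
axis y: (67.000 − 1) / (3) = 22.000
axis θ: (67.000 − -1/2) / (3/2) = 45.000

-27.000 22.000 45.000


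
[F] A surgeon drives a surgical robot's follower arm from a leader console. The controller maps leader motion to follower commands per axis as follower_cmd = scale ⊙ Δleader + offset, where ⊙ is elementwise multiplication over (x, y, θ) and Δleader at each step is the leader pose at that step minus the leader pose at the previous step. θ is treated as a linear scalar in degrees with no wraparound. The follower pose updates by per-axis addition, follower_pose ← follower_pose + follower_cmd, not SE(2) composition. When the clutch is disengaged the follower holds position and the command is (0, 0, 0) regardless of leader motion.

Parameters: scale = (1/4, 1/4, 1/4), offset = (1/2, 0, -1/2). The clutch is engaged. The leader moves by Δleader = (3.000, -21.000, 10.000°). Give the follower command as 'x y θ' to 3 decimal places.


1.250 -5.250 2.000

axis x: 1/4·3.000 + 1/2 = 1.250
axis y: 1/4·-21.000 + 0 = -5.250
axis θ: 1/4·10.000 + -1/2 = 2.000


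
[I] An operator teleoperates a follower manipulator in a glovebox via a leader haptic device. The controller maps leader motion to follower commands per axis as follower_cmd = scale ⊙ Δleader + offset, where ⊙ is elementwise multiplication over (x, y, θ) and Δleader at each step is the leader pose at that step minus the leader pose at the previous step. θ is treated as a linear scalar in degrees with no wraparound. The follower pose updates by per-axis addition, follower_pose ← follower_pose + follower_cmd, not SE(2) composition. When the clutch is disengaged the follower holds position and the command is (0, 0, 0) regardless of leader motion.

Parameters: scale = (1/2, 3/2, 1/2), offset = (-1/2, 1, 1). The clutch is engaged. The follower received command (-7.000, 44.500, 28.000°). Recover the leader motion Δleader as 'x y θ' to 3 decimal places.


axis x: (-7.000 − -1/2) / (1/2) = -13.000
axis y: (44.500 − 1) / (3/2) = 29.000
axis θ: (28.000 − 1) / (1/2) = 54.000

-13.000 29.000 54.000


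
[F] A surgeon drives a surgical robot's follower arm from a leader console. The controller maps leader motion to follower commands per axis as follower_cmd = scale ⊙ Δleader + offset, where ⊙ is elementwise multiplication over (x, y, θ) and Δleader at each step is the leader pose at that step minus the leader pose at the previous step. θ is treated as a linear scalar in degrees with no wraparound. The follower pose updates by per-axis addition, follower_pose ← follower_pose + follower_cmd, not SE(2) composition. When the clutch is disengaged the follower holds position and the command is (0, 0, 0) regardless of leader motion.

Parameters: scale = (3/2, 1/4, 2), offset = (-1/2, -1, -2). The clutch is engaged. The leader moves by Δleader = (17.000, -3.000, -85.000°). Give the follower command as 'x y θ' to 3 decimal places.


25.000 -1.750 -172.000

axis x: 3/2·17.000 + -1/2 = 25.000
axis y: 1/4·-3.000 + -1 = -1.750
axis θ: 2·-85.000 + -2 = -172.000


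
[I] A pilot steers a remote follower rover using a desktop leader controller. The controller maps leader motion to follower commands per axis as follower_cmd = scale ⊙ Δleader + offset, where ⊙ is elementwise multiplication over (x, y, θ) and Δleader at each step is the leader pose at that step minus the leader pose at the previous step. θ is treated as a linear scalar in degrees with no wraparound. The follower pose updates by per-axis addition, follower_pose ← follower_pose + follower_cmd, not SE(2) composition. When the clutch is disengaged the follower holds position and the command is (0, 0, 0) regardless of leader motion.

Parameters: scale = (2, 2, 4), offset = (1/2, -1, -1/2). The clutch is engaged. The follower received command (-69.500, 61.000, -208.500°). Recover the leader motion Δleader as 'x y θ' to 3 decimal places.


axis x: (-69.500 − 1/2) / (2) = -35.000
axis y: (61.000 − -1) / (2) = 31.000
axis θ: (-208.500 − -1/2) / (4) = -52.000

-35.000 31.000 -52.000


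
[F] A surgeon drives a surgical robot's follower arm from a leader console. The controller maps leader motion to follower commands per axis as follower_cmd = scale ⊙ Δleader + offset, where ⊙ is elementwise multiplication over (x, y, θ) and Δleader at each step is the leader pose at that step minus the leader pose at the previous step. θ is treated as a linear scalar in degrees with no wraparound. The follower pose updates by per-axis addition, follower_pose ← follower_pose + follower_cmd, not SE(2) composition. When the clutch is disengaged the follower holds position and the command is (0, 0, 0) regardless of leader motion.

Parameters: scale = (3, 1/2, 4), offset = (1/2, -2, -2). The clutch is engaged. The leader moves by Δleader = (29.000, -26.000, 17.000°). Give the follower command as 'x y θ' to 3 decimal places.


axis x: 3·29.000 + 1/2 = 87.500
axis y: 1/2·-26.000 + -2 = -15.000
axis θ: 4·17.000 + -2 = 66.000

87.500 -15.000 66.000


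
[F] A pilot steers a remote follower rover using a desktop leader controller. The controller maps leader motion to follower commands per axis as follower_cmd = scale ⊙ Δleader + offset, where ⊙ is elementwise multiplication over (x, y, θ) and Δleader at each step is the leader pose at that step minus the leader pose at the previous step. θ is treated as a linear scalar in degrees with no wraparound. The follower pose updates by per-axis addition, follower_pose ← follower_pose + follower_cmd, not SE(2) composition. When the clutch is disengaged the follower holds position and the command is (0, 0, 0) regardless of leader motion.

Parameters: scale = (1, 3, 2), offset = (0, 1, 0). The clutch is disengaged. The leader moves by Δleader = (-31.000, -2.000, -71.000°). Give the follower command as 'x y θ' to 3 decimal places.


0.000 0.000 0.000

clutch disengaged → follower holds; cmd = (0, 0, 0)


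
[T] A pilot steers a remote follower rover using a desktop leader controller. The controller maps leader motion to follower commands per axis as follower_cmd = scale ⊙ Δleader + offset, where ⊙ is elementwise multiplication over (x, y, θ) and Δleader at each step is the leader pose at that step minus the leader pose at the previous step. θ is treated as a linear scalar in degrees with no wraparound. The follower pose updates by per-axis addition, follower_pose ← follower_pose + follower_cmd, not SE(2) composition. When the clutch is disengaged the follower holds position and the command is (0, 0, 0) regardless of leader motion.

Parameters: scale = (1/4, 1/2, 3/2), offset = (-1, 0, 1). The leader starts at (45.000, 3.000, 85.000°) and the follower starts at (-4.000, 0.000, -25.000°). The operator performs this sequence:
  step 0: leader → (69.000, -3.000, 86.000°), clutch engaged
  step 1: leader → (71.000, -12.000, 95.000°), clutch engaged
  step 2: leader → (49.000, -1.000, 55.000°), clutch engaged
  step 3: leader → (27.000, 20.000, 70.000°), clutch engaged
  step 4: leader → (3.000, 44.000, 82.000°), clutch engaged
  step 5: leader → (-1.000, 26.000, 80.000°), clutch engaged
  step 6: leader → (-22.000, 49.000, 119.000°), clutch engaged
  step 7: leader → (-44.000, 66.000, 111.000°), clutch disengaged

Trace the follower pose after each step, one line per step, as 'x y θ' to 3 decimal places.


step 0: Δleader=(24.000, -6.000, 1.000°), engaged; cmd=(5.000, -3.000, 2.500°) → follower=(1.000, -3.000, -22.500°)
step 1: Δleader=(2.000, -9.000, 9.000°), engaged; cmd=(-0.500, -4.500, 14.500°) → follower=(0.500, -7.500, -8.000°)
step 2: Δleader=(-22.000, 11.000, -40.000°), engaged; cmd=(-6.500, 5.500, -59.000°) → follower=(-6.000, -2.000, -67.000°)
step 3: Δleader=(-22.000, 21.000, 15.000°), engaged; cmd=(-6.500, 10.500, 23.500°) → follower=(-12.500, 8.500, -43.500°)
step 4: Δleader=(-24.000, 24.000, 12.000°), engaged; cmd=(-7.000, 12.000, 19.000°) → follower=(-19.500, 20.500, -24.500°)
step 5: Δleader=(-4.000, -18.000, -2.000°), engaged; cmd=(-2.000, -9.000, -2.000°) → follower=(-21.500, 11.500, -26.500°)
step 6: Δleader=(-21.000, 23.000, 39.000°), engaged; cmd=(-6.250, 11.500, 59.500°) → follower=(-27.750, 23.000, 33.000°)
step 7: Δleader=(-22.000, 17.000, -8.000°), disengaged; cmd=(0,0,0) → follower holds at (-27.750, 23.000, 33.000°)

1.000 -3.000 -22.500
0.500 -7.500 -8.000
-6.000 -2.000 -67.000
-12.500 8.500 -43.500
-19.500 20.500 -24.500
-21.500 11.500 -26.500
-27.750 23.000 33.000
-27.750 23.000 33.000


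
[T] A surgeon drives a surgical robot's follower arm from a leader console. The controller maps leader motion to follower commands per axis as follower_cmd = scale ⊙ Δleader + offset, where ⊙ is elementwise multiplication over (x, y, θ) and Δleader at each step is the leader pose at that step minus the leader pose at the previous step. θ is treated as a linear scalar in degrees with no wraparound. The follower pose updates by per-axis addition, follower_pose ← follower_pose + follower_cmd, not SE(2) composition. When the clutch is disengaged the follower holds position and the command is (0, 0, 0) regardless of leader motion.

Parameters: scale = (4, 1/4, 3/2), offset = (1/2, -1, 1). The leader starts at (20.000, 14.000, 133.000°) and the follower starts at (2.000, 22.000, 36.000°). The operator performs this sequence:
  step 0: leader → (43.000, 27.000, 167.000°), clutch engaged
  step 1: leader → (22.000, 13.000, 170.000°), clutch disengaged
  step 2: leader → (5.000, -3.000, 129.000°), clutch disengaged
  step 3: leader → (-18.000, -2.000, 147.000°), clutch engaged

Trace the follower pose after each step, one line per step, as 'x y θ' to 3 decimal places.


94.500 24.250 88.000
94.500 24.250 88.000
94.500 24.250 88.000
3.000 23.500 116.000

step 0: Δleader=(23.000, 13.000, 34.000°), engaged; cmd=(92.500, 2.250, 52.000°) → follower=(94.500, 24.250, 88.000°)
step 1: Δleader=(-21.000, -14.000, 3.000°), disengaged; cmd=(0,0,0) → follower holds at (94.500, 24.250, 88.000°)
step 2: Δleader=(-17.000, -16.000, -41.000°), disengaged; cmd=(0,0,0) → follower holds at (94.500, 24.250, 88.000°)
step 3: Δleader=(-23.000, 1.000, 18.000°), engaged; cmd=(-91.500, -0.750, 28.000°) → follower=(3.000, 23.500, 116.000°)


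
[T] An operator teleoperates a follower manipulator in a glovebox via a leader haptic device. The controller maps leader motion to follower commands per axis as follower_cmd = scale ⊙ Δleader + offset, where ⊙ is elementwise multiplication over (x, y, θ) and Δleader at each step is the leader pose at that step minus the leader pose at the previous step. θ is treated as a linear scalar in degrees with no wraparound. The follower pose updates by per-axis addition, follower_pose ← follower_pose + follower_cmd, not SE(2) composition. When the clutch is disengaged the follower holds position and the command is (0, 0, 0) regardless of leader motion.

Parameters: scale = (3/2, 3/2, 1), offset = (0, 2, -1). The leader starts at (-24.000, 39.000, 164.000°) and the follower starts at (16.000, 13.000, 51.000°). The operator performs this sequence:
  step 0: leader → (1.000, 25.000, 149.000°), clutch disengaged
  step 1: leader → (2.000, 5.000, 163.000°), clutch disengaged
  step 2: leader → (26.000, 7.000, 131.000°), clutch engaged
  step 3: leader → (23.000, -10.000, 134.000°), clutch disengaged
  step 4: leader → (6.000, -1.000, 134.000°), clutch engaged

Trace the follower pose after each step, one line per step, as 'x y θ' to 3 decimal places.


16.000 13.000 51.000
16.000 13.000 51.000
52.000 18.000 18.000
52.000 18.000 18.000
26.500 33.500 17.000

step 0: Δleader=(25.000, -14.000, -15.000°), disengaged; cmd=(0,0,0) → follower holds at (16.000, 13.000, 51.000°)
step 1: Δleader=(1.000, -20.000, 14.000°), disengaged; cmd=(0,0,0) → follower holds at (16.000, 13.000, 51.000°)
step 2: Δleader=(24.000, 2.000, -32.000°), engaged; cmd=(36.000, 5.000, -33.000°) → follower=(52.000, 18.000, 18.000°)
step 3: Δleader=(-3.000, -17.000, 3.000°), disengaged; cmd=(0,0,0) → follower holds at (52.000, 18.000, 18.000°)
step 4: Δleader=(-17.000, 9.000, 0.000°), engaged; cmd=(-25.500, 15.500, -1.000°) → follower=(26.500, 33.500, 17.000°)


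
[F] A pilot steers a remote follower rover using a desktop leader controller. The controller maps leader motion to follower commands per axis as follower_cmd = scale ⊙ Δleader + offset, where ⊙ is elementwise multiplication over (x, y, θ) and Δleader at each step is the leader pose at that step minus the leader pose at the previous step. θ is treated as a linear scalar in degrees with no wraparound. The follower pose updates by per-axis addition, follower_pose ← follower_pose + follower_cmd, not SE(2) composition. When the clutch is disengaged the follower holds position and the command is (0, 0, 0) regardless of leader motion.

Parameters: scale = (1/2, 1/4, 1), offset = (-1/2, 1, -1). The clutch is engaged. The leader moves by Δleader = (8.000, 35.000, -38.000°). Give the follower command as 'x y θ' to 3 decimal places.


axis x: 1/2·8.000 + -1/2 = 3.500
axis y: 1/4·35.000 + 1 = 9.750
axis θ: 1·-38.000 + -1 = -39.000

3.500 9.750 -39.000


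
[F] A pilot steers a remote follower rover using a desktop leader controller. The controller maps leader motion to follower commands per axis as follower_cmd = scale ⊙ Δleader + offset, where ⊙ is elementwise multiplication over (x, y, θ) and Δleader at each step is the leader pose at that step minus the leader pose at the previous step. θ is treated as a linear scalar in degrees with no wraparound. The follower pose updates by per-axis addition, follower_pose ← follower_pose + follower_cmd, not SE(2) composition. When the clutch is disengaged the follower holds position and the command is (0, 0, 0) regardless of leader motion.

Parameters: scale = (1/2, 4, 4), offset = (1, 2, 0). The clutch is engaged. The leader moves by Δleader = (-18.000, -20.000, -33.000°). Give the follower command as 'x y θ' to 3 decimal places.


-8.000 -78.000 -132.000

axis x: 1/2·-18.000 + 1 = -8.000
axis y: 4·-20.000 + 2 = -78.000
axis θ: 4·-33.000 + 0 = -132.000


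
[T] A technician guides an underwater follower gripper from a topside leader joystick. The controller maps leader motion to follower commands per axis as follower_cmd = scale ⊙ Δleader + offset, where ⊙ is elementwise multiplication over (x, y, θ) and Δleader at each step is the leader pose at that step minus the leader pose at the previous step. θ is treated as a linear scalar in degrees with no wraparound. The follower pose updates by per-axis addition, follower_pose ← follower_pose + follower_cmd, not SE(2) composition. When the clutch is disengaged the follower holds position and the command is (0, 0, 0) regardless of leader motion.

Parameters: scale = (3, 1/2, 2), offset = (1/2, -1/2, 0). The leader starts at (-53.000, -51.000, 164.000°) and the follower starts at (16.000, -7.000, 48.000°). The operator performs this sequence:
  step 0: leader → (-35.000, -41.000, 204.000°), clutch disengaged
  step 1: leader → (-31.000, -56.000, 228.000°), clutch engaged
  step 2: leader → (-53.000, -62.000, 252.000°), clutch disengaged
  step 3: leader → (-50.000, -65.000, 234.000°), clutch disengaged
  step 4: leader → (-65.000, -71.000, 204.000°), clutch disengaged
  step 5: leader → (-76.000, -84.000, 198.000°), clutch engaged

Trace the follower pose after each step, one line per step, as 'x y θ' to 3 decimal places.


step 0: Δleader=(18.000, 10.000, 40.000°), disengaged; cmd=(0,0,0) → follower holds at (16.000, -7.000, 48.000°)
step 1: Δleader=(4.000, -15.000, 24.000°), engaged; cmd=(12.500, -8.000, 48.000°) → follower=(28.500, -15.000, 96.000°)
step 2: Δleader=(-22.000, -6.000, 24.000°), disengaged; cmd=(0,0,0) → follower holds at (28.500, -15.000, 96.000°)
step 3: Δleader=(3.000, -3.000, -18.000°), disengaged; cmd=(0,0,0) → follower holds at (28.500, -15.000, 96.000°)
step 4: Δleader=(-15.000, -6.000, -30.000°), disengaged; cmd=(0,0,0) → follower holds at (28.500, -15.000, 96.000°)
step 5: Δleader=(-11.000, -13.000, -6.000°), engaged; cmd=(-32.500, -7.000, -12.000°) → follower=(-4.000, -22.000, 84.000°)

16.000 -7.000 48.000
28.500 -15.000 96.000
28.500 -15.000 96.000
28.500 -15.000 96.000
28.500 -15.000 96.000
-4.000 -22.000 84.000


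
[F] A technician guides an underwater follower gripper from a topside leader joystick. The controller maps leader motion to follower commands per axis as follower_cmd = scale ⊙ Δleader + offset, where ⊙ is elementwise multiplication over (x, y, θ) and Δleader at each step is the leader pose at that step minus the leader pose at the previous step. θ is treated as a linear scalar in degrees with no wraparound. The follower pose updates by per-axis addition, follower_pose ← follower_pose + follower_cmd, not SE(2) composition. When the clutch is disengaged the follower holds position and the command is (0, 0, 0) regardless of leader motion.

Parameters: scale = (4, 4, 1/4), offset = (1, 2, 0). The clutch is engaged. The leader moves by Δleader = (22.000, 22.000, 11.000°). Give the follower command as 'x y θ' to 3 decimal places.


axis x: 4·22.000 + 1 = 89.000
axis y: 4·22.000 + 2 = 90.000
axis θ: 1/4·11.000 + 0 = 2.750

89.000 90.000 2.750


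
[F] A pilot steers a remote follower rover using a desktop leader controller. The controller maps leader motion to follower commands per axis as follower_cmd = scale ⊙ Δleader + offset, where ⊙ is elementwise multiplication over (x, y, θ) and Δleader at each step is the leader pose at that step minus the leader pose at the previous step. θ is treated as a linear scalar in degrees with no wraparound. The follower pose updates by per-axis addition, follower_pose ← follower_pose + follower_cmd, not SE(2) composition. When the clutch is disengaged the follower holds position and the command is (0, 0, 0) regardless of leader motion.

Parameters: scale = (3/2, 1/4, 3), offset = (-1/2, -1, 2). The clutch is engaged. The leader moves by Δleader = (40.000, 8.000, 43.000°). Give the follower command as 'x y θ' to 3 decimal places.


axis x: 3/2·40.000 + -1/2 = 59.500
axis y: 1/4·8.000 + -1 = 1.000
axis θ: 3·43.000 + 2 = 131.000

59.500 1.000 131.000


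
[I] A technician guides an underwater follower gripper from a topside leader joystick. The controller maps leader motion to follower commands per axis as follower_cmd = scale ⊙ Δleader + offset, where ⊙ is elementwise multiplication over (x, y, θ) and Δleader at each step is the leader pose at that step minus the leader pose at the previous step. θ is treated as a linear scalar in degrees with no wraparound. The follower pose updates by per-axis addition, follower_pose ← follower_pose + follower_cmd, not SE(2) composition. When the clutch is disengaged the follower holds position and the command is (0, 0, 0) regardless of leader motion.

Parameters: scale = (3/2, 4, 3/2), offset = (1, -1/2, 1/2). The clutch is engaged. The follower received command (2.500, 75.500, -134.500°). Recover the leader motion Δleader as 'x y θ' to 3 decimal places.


axis x: (2.500 − 1) / (3/2) = 1.000
axis y: (75.500 − -1/2) / (4) = 19.000
axis θ: (-134.500 − 1/2) / (3/2) = -90.000

1.000 19.000 -90.000


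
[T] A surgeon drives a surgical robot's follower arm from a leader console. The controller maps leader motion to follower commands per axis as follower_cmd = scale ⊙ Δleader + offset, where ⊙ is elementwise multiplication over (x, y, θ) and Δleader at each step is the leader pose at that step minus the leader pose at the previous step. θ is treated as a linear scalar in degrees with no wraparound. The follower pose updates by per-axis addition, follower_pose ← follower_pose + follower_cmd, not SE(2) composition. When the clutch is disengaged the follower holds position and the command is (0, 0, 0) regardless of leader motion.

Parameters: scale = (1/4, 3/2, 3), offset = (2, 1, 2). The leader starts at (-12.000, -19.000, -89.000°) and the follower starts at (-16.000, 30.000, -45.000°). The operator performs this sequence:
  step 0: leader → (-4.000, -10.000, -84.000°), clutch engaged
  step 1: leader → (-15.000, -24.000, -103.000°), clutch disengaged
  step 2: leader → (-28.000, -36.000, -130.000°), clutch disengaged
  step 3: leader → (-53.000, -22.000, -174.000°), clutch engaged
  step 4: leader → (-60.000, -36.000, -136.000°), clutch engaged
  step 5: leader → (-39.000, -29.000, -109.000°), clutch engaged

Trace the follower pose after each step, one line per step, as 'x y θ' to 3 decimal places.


step 0: Δleader=(8.000, 9.000, 5.000°), engaged; cmd=(4.000, 14.500, 17.000°) → follower=(-12.000, 44.500, -28.000°)
step 1: Δleader=(-11.000, -14.000, -19.000°), disengaged; cmd=(0,0,0) → follower holds at (-12.000, 44.500, -28.000°)
step 2: Δleader=(-13.000, -12.000, -27.000°), disengaged; cmd=(0,0,0) → follower holds at (-12.000, 44.500, -28.000°)
step 3: Δleader=(-25.000, 14.000, -44.000°), engaged; cmd=(-4.250, 22.000, -130.000°) → follower=(-16.250, 66.500, -158.000°)
step 4: Δleader=(-7.000, -14.000, 38.000°), engaged; cmd=(0.250, -20.000, 116.000°) → follower=(-16.000, 46.500, -42.000°)
step 5: Δleader=(21.000, 7.000, 27.000°), engaged; cmd=(7.250, 11.500, 83.000°) → follower=(-8.750, 58.000, 41.000°)

-12.000 44.500 -28.000
-12.000 44.500 -28.000
-12.000 44.500 -28.000
-16.250 66.500 -158.000
-16.000 46.500 -42.000
-8.750 58.000 41.000


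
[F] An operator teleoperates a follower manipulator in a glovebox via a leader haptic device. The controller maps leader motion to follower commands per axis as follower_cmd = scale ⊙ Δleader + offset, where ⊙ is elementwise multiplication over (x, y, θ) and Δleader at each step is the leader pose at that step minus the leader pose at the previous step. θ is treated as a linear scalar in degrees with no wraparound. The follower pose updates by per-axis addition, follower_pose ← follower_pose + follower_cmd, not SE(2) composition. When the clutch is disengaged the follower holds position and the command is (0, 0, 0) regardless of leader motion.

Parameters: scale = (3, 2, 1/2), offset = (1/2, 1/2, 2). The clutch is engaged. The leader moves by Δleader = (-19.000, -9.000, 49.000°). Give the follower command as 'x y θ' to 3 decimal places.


axis x: 3·-19.000 + 1/2 = -56.500
axis y: 2·-9.000 + 1/2 = -17.500
axis θ: 1/2·49.000 + 2 = 26.500

-56.500 -17.500 26.500


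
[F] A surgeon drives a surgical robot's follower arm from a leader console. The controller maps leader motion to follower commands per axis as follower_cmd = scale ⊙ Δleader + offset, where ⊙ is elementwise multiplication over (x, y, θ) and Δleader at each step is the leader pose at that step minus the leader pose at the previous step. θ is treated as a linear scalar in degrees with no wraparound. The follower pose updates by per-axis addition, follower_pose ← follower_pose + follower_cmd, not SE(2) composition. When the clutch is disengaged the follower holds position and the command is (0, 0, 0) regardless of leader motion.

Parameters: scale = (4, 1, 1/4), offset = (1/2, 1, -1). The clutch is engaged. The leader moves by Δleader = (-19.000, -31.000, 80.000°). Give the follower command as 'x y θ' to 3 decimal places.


-75.500 -30.000 19.000

axis x: 4·-19.000 + 1/2 = -75.500
axis y: 1·-31.000 + 1 = -30.000
axis θ: 1/4·80.000 + -1 = 19.000


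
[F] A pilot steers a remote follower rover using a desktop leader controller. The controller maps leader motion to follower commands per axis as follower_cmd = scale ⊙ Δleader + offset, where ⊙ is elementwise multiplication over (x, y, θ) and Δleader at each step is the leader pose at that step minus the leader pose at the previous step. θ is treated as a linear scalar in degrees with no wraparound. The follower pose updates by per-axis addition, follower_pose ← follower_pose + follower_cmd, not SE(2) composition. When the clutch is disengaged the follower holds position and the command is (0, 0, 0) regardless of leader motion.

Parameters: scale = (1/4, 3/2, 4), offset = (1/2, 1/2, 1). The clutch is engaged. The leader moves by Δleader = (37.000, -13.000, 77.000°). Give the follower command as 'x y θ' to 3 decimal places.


axis x: 1/4·37.000 + 1/2 = 9.750
axis y: 3/2·-13.000 + 1/2 = -19.000
axis θ: 4·77.000 + 1 = 309.000

9.750 -19.000 309.000


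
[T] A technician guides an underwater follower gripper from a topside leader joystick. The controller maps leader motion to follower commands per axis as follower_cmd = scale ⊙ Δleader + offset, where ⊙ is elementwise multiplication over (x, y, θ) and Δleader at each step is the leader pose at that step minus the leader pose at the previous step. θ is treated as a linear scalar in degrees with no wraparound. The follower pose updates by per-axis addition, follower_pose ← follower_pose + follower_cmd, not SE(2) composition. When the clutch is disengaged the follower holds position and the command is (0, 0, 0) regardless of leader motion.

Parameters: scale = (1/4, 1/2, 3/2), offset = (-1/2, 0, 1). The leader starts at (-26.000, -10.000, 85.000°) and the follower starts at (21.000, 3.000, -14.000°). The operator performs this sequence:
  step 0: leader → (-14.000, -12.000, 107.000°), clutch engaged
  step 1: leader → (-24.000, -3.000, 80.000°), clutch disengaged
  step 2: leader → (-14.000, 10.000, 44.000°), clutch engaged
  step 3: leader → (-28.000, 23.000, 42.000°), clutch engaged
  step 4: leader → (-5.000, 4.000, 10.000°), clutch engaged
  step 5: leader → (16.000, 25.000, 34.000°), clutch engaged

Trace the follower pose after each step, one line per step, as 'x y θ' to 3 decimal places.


step 0: Δleader=(12.000, -2.000, 22.000°), engaged; cmd=(2.500, -1.000, 34.000°) → follower=(23.500, 2.000, 20.000°)
step 1: Δleader=(-10.000, 9.000, -27.000°), disengaged; cmd=(0,0,0) → follower holds at (23.500, 2.000, 20.000°)
step 2: Δleader=(10.000, 13.000, -36.000°), engaged; cmd=(2.000, 6.500, -53.000°) → follower=(25.500, 8.500, -33.000°)
step 3: Δleader=(-14.000, 13.000, -2.000°), engaged; cmd=(-4.000, 6.500, -2.000°) → follower=(21.500, 15.000, -35.000°)
step 4: Δleader=(23.000, -19.000, -32.000°), engaged; cmd=(5.250, -9.500, -47.000°) → follower=(26.750, 5.500, -82.000°)
step 5: Δleader=(21.000, 21.000, 24.000°), engaged; cmd=(4.750, 10.500, 37.000°) → follower=(31.500, 16.000, -45.000°)

23.500 2.000 20.000
23.500 2.000 20.000
25.500 8.500 -33.000
21.500 15.000 -35.000
26.750 5.500 -82.000
31.500 16.000 -45.000


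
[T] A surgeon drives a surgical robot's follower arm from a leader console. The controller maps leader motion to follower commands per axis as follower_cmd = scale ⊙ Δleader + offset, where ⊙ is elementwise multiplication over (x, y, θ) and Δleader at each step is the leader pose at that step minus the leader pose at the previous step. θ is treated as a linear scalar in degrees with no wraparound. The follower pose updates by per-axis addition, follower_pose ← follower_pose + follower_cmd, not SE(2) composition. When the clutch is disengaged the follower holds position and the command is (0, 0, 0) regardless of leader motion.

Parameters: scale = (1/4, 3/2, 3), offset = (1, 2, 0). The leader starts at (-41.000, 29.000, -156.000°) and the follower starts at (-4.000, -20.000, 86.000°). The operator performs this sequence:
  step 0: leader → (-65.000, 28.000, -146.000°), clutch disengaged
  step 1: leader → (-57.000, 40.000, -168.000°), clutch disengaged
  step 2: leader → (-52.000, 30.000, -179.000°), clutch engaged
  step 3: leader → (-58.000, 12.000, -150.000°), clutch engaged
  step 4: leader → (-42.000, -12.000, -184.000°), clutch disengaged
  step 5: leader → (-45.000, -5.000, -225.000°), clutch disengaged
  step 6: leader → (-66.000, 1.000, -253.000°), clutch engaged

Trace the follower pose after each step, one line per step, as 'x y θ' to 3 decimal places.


step 0: Δleader=(-24.000, -1.000, 10.000°), disengaged; cmd=(0,0,0) → follower holds at (-4.000, -20.000, 86.000°)
step 1: Δleader=(8.000, 12.000, -22.000°), disengaged; cmd=(0,0,0) → follower holds at (-4.000, -20.000, 86.000°)
step 2: Δleader=(5.000, -10.000, -11.000°), engaged; cmd=(2.250, -13.000, -33.000°) → follower=(-1.750, -33.000, 53.000°)
step 3: Δleader=(-6.000, -18.000, 29.000°), engaged; cmd=(-0.500, -25.000, 87.000°) → follower=(-2.250, -58.000, 140.000°)
step 4: Δleader=(16.000, -24.000, -34.000°), disengaged; cmd=(0,0,0) → follower holds at (-2.250, -58.000, 140.000°)
step 5: Δleader=(-3.000, 7.000, -41.000°), disengaged; cmd=(0,0,0) → follower holds at (-2.250, -58.000, 140.000°)
step 6: Δleader=(-21.000, 6.000, -28.000°), engaged; cmd=(-4.250, 11.000, -84.000°) → follower=(-6.500, -47.000, 56.000°)

-4.000 -20.000 86.000
-4.000 -20.000 86.000
-1.750 -33.000 53.000
-2.250 -58.000 140.000
-2.250 -58.000 140.000
-2.250 -58.000 140.000
-6.500 -47.000 56.000


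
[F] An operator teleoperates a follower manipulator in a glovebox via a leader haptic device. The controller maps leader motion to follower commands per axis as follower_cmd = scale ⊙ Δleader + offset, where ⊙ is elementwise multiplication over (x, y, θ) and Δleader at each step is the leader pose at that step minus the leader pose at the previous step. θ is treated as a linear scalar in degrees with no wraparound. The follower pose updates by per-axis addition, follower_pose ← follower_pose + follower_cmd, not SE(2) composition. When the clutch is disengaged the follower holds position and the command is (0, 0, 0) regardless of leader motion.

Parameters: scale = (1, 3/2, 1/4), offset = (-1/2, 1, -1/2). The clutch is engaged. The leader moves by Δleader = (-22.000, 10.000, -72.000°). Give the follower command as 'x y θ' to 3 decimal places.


-22.500 16.000 -18.500

axis x: 1·-22.000 + -1/2 = -22.500
axis y: 3/2·10.000 + 1 = 16.000
axis θ: 1/4·-72.000 + -1/2 = -18.500


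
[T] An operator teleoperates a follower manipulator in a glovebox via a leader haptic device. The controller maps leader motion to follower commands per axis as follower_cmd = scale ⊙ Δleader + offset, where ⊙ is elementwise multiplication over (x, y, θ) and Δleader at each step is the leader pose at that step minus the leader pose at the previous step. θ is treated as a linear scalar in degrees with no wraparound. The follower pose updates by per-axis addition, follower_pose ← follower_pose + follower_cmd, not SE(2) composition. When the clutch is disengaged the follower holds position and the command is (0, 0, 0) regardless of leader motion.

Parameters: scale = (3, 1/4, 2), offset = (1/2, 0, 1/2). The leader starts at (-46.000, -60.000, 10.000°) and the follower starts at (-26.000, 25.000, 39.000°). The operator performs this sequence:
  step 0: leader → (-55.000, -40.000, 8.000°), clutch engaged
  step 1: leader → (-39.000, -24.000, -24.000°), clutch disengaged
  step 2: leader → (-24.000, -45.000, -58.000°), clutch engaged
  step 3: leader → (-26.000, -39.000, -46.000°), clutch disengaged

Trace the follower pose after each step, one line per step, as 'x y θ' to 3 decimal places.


-52.500 30.000 35.500
-52.500 30.000 35.500
-7.000 24.750 -32.000
-7.000 24.750 -32.000

step 0: Δleader=(-9.000, 20.000, -2.000°), engaged; cmd=(-26.500, 5.000, -3.500°) → follower=(-52.500, 30.000, 35.500°)
step 1: Δleader=(16.000, 16.000, -32.000°), disengaged; cmd=(0,0,0) → follower holds at (-52.500, 30.000, 35.500°)
step 2: Δleader=(15.000, -21.000, -34.000°), engaged; cmd=(45.500, -5.250, -67.500°) → follower=(-7.000, 24.750, -32.000°)
step 3: Δleader=(-2.000, 6.000, 12.000°), disengaged; cmd=(0,0,0) → follower holds at (-7.000, 24.750, -32.000°)
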